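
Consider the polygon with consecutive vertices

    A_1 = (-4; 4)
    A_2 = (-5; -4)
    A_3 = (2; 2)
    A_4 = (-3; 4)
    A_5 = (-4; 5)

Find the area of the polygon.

26.5

Apply Gauss's area formula: 2A = Σ (x_i·y_{i+1} − x_{i+1}·y_i), indices taken mod 5.
Σ = (36) + (-2) + (14) + (1) + (4) = 53
Area = |Σ|/2 = 26.5.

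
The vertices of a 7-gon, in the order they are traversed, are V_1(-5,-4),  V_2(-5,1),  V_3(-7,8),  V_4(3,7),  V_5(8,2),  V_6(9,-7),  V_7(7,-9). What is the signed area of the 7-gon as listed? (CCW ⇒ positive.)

V_1→V_2: (-5)(1) − (-5)(-4) = -25
V_2→V_3: (-5)(8) − (-7)(1) = -33
V_3→V_4: (-7)(7) − (3)(8) = -73
V_4→V_5: (3)(2) − (8)(7) = -50
V_5→V_6: (8)(-7) − (9)(2) = -74
V_6→V_7: (9)(-9) − (7)(-7) = -32
V_7→V_1: (7)(-4) − (-5)(-9) = -73
Σ = -360
Signed area = Σ/2 = -180 (negative ⇒ clockwise traversal).

-180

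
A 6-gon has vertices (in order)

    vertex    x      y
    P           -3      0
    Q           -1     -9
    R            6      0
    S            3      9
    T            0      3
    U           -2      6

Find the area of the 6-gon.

84

Σ = (27) + (54) + (54) + (9) + (6) + (18) = 168
Area = |Σ|/2 = 84.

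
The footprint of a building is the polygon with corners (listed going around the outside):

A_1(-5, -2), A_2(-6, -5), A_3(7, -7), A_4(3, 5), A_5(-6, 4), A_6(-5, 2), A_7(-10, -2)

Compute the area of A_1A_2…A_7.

Apply the surveyor's formula: 2A = Σ (x_i·y_{i+1} − x_{i+1}·y_i), indices taken mod 7.
A_1→A_2: (-5)(-5) − (-6)(-2) = 13
A_2→A_3: (-6)(-7) − (7)(-5) = 77
A_3→A_4: (7)(5) − (3)(-7) = 56
A_4→A_5: (3)(4) − (-6)(5) = 42
A_5→A_6: (-6)(2) − (-5)(4) = 8
A_6→A_7: (-5)(-2) − (-10)(2) = 30
A_7→A_1: (-10)(-2) − (-5)(-2) = 10
Σ = 236
Area = |Σ|/2 = 118.

118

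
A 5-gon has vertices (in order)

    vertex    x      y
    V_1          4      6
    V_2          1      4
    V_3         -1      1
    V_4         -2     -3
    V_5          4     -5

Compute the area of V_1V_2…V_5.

Apply the shoelace formula: 2A = Σ (x_i·y_{i+1} − x_{i+1}·y_i), indices taken mod 5.
Cross-terms: 10, 5, 5, 22, 44  ⇒  Σ = 86
Area = |Σ|/2 = 43.

43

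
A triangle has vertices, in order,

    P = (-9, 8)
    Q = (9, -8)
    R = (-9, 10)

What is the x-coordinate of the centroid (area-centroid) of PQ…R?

Apply the surveyor's formula. First the cross-terms c_i = x_i·y_{i+1} − x_{i+1}·y_i:
  0, 18, 18  ⇒  2A = 36, A = 18.
Then Σ (x_i + x_{i+1})·c_i = -324, so x̄ = -324 / (6·18) = -3.

-3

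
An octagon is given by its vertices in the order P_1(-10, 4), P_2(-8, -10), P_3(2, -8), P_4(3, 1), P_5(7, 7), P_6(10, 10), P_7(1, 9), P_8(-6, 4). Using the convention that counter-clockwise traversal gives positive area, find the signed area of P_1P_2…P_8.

Apply Gauss's area formula: 2A = Σ (x_i·y_{i+1} − x_{i+1}·y_i), indices taken mod 8.
P_1→P_2: (-10)(-10) − (-8)(4) = 132
P_2→P_3: (-8)(-8) − (2)(-10) = 84
P_3→P_4: (2)(1) − (3)(-8) = 26
P_4→P_5: (3)(7) − (7)(1) = 14
P_5→P_6: (7)(10) − (10)(7) = 0
P_6→P_7: (10)(9) − (1)(10) = 80
P_7→P_8: (1)(4) − (-6)(9) = 58
P_8→P_1: (-6)(4) − (-10)(4) = 16
Σ = 410
Signed area = Σ/2 = 205 (positive ⇒ counter-clockwise traversal).

205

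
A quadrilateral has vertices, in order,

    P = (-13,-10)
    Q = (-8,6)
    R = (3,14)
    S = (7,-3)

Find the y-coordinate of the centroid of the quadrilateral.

Apply the shoelace (surveyor's) formula. First the cross-terms c_i = x_i·y_{i+1} − x_{i+1}·y_i:
  -158, -130, -107, -109  ⇒  2A = -504, A = -252.
Then Σ (y_i + y_{i+1})·c_i = -1728, so ȳ = -1728 / (6·(-252)) = 8/7.

8/7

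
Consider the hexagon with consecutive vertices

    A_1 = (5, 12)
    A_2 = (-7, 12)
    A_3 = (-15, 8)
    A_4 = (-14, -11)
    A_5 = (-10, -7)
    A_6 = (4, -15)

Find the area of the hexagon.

417

Apply the shoelace formula: 2A = Σ (x_i·y_{i+1} − x_{i+1}·y_i), indices taken mod 6.
Σ = (144) + (124) + (277) + (-12) + (178) + (123) = 834
Area = |Σ|/2 = 417.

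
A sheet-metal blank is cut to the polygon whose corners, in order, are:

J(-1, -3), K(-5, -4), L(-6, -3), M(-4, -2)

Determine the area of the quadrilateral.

Apply the shoelace (surveyor's) formula: 2A = Σ (x_i·y_{i+1} − x_{i+1}·y_i), indices taken mod 4.
Σ = (-11) + (-9) + (0) + (10) = -10
Area = |Σ|/2 = 5.

5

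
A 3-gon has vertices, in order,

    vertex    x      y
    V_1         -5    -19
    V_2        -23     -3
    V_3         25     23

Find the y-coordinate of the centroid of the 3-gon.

Apply Gauss's area formula. First the cross-terms c_i = x_i·y_{i+1} − x_{i+1}·y_i:
  -422, -454, -360  ⇒  2A = -1236, A = -618.
Then Σ (y_i + y_{i+1})·c_i = -1236, so ȳ = -1236 / (6·(-618)) = 1/3.

1/3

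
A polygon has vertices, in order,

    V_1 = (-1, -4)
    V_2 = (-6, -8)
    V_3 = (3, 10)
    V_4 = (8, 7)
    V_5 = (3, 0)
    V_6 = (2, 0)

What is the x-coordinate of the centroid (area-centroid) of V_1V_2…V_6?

167/105

Apply Gauss's area formula. First the cross-terms c_i = x_i·y_{i+1} − x_{i+1}·y_i:
  -16, -36, -59, -21, 0, -8  ⇒  2A = -140, A = -70.
Then Σ (x_i + x_{i+1})·c_i = -668, so x̄ = -668 / (6·(-70)) = 167/105.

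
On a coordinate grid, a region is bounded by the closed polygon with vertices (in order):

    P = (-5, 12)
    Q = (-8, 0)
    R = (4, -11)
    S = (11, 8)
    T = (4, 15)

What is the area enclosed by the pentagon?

296.5

Apply Gauss's area formula: 2A = Σ (x_i·y_{i+1} − x_{i+1}·y_i), indices taken mod 5.
Cross-terms: 96, 88, 153, 133, 123  ⇒  Σ = 593
Area = |Σ|/2 = 296.5.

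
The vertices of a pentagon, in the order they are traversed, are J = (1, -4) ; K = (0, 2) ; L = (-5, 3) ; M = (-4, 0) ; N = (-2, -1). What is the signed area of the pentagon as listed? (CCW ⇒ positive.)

18.5

Apply the surveyor's formula: 2A = Σ (x_i·y_{i+1} − x_{i+1}·y_i), indices taken mod 5.
J→K: (1)(2) − (0)(-4) = 2
K→L: (0)(3) − (-5)(2) = 10
L→M: (-5)(0) − (-4)(3) = 12
M→N: (-4)(-1) − (-2)(0) = 4
N→J: (-2)(-4) − (1)(-1) = 9
Σ = 37
Signed area = Σ/2 = 18.5 (positive ⇒ counter-clockwise traversal).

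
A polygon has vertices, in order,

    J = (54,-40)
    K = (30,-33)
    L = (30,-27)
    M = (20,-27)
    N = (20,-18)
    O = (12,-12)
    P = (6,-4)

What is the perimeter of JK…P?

130

|JK| = √((-24)² + (7)²) = √625 = 25
|KL| = √((0)² + (6)²) = √36 = 6
|LM| = √((-10)² + (0)²) = √100 = 10
|MN| = √((0)² + (9)²) = √81 = 9
|NO| = √((-8)² + (6)²) = √100 = 10
|OP| = √((-6)² + (8)²) = √100 = 10
|PJ| = √((48)² + (-36)²) = √3600 = 60
Perimeter = 25 + 6 + 10 + 9 + 10 + 10 + 60 = 130.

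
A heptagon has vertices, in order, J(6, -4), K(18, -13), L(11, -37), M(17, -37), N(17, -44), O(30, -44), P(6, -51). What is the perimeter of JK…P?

|JK| = √((12)² + (-9)²) = √225 = 15
|KL| = √((-7)² + (-24)²) = √625 = 25
|LM| = √((6)² + (0)²) = √36 = 6
|MN| = √((0)² + (-7)²) = √49 = 7
|NO| = √((13)² + (0)²) = √169 = 13
|OP| = √((-24)² + (-7)²) = √625 = 25
|PJ| = √((0)² + (47)²) = √2209 = 47
Perimeter = 15 + 25 + 6 + 7 + 13 + 25 + 47 = 138.

138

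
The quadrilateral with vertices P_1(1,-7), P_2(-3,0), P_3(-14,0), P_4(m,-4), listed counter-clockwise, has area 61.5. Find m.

-12

The doubled signed area Σ (x_i y_{i+1} − x_{i+1} y_i) is linear in m.
With m=0 it equals 39; the coefficient of m is -7 (from the two edges through P_4).
So -7·m + 39 = 2·61.5 = 123 ⇒ m = -12.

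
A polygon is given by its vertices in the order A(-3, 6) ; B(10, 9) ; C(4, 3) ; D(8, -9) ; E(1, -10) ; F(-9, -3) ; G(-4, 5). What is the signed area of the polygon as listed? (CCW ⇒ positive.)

Apply the shoelace formula: 2A = Σ (x_i·y_{i+1} − x_{i+1}·y_i), indices taken mod 7.
Σ = (-87) + (-6) + (-60) + (-71) + (-93) + (-57) + (-9) = -383
Signed area = Σ/2 = -191.5 (negative ⇒ clockwise traversal).

-191.5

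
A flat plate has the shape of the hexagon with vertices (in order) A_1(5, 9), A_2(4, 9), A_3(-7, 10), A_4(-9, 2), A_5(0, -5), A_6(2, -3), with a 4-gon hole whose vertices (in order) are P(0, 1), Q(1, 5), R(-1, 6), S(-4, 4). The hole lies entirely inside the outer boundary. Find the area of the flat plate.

Outer boundary:
Apply the shoelace (surveyor's) formula: 2A = Σ (x_i·y_{i+1} − x_{i+1}·y_i), indices taken mod 6.
Σ = (9) + (103) + (76) + (45) + (10) + (33) = 276
Area = |Σ|/2 = 138.
Hole:
Apply the surveyor's formula: 2A = Σ (x_i·y_{i+1} − x_{i+1}·y_i), indices taken mod 4.
Σ = (-1) + (11) + (20) + (-4) = 26
Area = |Σ|/2 = 13.
Net area = 138 − 13 = 125.

125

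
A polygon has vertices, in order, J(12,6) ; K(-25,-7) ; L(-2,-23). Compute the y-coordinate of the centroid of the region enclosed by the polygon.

-8

Apply the shoelace formula. First the cross-terms c_i = x_i·y_{i+1} − x_{i+1}·y_i:
  66, 561, 264  ⇒  2A = 891, A = 445.5.
Then Σ (y_i + y_{i+1})·c_i = -21384, so ȳ = -21384 / (6·445.5) = -8.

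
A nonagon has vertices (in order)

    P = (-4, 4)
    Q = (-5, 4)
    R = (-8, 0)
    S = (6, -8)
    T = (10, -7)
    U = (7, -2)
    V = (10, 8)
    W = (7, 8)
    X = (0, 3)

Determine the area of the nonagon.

150

Apply Gauss's area formula: 2A = Σ (x_i·y_{i+1} − x_{i+1}·y_i), indices taken mod 9.
Cross-terms: 4, 32, 64, 38, 29, 76, 24, 21, 12  ⇒  Σ = 300
Area = |Σ|/2 = 150.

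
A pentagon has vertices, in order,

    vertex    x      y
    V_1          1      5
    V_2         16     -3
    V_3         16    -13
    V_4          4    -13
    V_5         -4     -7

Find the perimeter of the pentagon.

62

|V_1V_2| = √((15)² + (-8)²) = √289 = 17
|V_2V_3| = √((0)² + (-10)²) = √100 = 10
|V_3V_4| = √((-12)² + (0)²) = √144 = 12
|V_4V_5| = √((-8)² + (6)²) = √100 = 10
|V_5V_1| = √((5)² + (12)²) = √169 = 13
Perimeter = 17 + 10 + 12 + 10 + 13 = 62.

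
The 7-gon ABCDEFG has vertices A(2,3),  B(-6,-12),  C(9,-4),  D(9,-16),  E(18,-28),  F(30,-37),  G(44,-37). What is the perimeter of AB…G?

|AB| = √((-8)² + (-15)²) = √289 = 17
|BC| = √((15)² + (8)²) = √289 = 17
|CD| = √((0)² + (-12)²) = √144 = 12
|DE| = √((9)² + (-12)²) = √225 = 15
|EF| = √((12)² + (-9)²) = √225 = 15
|FG| = √((14)² + (0)²) = √196 = 14
|GA| = √((-42)² + (40)²) = √3364 = 58
Perimeter = 17 + 17 + 12 + 15 + 15 + 14 + 58 = 148.

148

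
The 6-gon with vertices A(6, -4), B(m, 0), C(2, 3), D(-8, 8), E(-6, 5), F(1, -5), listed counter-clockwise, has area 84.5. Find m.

Write out the shoelace sum; only the two edges meeting at B involve m:
2·Area = [(6·0 − m·(-4)) + (m·3 − 2·0)] + 99
       = 7·m + 99 = 169
⇒ m = 10.

10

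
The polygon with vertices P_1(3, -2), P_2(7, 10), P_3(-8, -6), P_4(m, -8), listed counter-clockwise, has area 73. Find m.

Write out the shoelace sum; only the two edges meeting at P_4 involve m:
2·Area = [((-8)·(-8) − m·(-6)) + (m·(-2) − 3·(-8))] + 82
       = 4·m + 170 = 146
⇒ m = -6.

-6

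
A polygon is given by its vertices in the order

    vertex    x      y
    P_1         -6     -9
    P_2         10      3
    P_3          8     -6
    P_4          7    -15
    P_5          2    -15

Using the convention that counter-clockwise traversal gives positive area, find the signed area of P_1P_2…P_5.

Apply the shoelace formula: 2A = Σ (x_i·y_{i+1} − x_{i+1}·y_i), indices taken mod 5.
P_1→P_2: (-6)(3) − (10)(-9) = 72
P_2→P_3: (10)(-6) − (8)(3) = -84
P_3→P_4: (8)(-15) − (7)(-6) = -78
P_4→P_5: (7)(-15) − (2)(-15) = -75
P_5→P_1: (2)(-9) − (-6)(-15) = -108
Σ = -273
Signed area = Σ/2 = -136.5 (negative ⇒ clockwise traversal).

-136.5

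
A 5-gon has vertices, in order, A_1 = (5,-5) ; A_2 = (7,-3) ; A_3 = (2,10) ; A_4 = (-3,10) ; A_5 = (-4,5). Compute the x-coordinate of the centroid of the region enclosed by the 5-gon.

347/249

Apply the surveyor's formula. First the cross-terms c_i = x_i·y_{i+1} − x_{i+1}·y_i:
  20, 76, 50, 25, -5  ⇒  2A = 166, A = 83.
Then Σ (x_i + x_{i+1})·c_i = 694, so x̄ = 694 / (6·83) = 347/249.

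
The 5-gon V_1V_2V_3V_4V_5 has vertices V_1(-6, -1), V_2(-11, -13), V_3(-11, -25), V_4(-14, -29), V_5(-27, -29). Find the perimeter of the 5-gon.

78

|V_1V_2| = √((-5)² + (-12)²) = √169 = 13
|V_2V_3| = √((0)² + (-12)²) = √144 = 12
|V_3V_4| = √((-3)² + (-4)²) = √25 = 5
|V_4V_5| = √((-13)² + (0)²) = √169 = 13
|V_5V_1| = √((21)² + (28)²) = √1225 = 35
Perimeter = 13 + 12 + 5 + 13 + 35 = 78.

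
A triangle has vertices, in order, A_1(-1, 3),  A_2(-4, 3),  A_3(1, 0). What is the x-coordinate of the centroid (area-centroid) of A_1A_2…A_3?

-4/3

Apply Gauss's area formula. First the cross-terms c_i = x_i·y_{i+1} − x_{i+1}·y_i:
  9, -3, 3  ⇒  2A = 9, A = 4.5.
Then Σ (x_i + x_{i+1})·c_i = -36, so x̄ = -36 / (6·4.5) = -4/3.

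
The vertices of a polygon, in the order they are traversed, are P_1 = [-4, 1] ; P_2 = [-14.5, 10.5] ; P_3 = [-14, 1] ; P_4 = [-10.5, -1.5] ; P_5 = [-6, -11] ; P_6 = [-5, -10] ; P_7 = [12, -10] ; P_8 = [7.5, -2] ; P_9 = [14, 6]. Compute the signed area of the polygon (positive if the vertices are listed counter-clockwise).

Apply the shoelace (surveyor's) formula: 2A = Σ (x_i·y_{i+1} − x_{i+1}·y_i), indices taken mod 9.
Cross-terms: -27.5, 132.5, 31.5, 106.5, 5, 170, 51, 73, 38  ⇒  Σ = 580
Signed area = Σ/2 = 290 (positive ⇒ counter-clockwise traversal).

290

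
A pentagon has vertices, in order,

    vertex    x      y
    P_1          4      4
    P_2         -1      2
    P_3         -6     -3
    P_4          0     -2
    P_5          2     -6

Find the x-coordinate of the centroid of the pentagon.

Apply Gauss's area formula. First the cross-terms c_i = x_i·y_{i+1} − x_{i+1}·y_i:
  12, 15, 12, 4, 32  ⇒  2A = 75, A = 37.5.
Then Σ (x_i + x_{i+1})·c_i = 59, so x̄ = 59 / (6·37.5) = 59/225.

59/225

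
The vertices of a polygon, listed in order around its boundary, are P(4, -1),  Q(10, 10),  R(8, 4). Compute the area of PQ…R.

Σ = (50) + (-40) + (-24) = -14
Area = |Σ|/2 = 7.

7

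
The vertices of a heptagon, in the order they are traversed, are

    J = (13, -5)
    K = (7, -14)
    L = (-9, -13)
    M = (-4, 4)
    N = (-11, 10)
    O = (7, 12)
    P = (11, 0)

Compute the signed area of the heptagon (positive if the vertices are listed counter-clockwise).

Apply Gauss's area formula: 2A = Σ (x_i·y_{i+1} − x_{i+1}·y_i), indices taken mod 7.
J→K: (13)(-14) − (7)(-5) = -147
K→L: (7)(-13) − (-9)(-14) = -217
L→M: (-9)(4) − (-4)(-13) = -88
M→N: (-4)(10) − (-11)(4) = 4
N→O: (-11)(12) − (7)(10) = -202
O→P: (7)(0) − (11)(12) = -132
P→J: (11)(-5) − (13)(0) = -55
Σ = -837
Signed area = Σ/2 = -418.5 (negative ⇒ clockwise traversal).

-418.5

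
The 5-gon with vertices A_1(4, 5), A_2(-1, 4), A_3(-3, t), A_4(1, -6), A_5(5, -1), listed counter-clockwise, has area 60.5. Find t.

Write out the shoelace sum; only the two edges meeting at A_3 involve t:
2·Area = [((-1)·t − (-3)·4) + ((-3)·(-6) − 1·t)] + 79
       = -2·t + 109 = 121
⇒ t = -6.

-6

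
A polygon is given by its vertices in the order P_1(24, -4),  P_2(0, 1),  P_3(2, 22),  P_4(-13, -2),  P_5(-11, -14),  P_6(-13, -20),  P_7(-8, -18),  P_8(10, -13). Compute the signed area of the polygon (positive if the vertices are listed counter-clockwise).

Apply the shoelace (surveyor's) formula: 2A = Σ (x_i·y_{i+1} − x_{i+1}·y_i), indices taken mod 8.
Σ = (24) + (-2) + (282) + (160) + (38) + (74) + (284) + (272) = 1132
Signed area = Σ/2 = 566 (positive ⇒ counter-clockwise traversal).

566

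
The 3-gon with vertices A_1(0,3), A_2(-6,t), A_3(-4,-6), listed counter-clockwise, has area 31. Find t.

The doubled signed area Σ (x_i y_{i+1} − x_{i+1} y_i) is linear in t.
With t=0 it equals 42; the coefficient of t is 4 (from the two edges through A_2).
So 4·t + 42 = 2·31 = 62 ⇒ t = 5.

5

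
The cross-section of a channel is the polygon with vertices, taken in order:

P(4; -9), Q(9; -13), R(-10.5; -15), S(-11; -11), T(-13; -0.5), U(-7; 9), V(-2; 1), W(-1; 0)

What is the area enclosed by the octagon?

264.5

Apply the shoelace formula: 2A = Σ (x_i·y_{i+1} − x_{i+1}·y_i), indices taken mod 8.
P→Q: (4)(-13) − (9)(-9) = 29
Q→R: (9)(-15) − (-10.5)(-13) = -271.5
R→S: (-10.5)(-11) − (-11)(-15) = -49.5
S→T: (-11)(-0.5) − (-13)(-11) = -137.5
T→U: (-13)(9) − (-7)(-0.5) = -120.5
U→V: (-7)(1) − (-2)(9) = 11
V→W: (-2)(0) − (-1)(1) = 1
W→P: (-1)(-9) − (4)(0) = 9
Σ = -529
Area = |Σ|/2 = 264.5.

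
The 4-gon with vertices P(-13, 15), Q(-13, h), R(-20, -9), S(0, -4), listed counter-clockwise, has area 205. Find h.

Write out the shoelace sum; only the two edges meeting at Q involve h:
2·Area = [((-13)·h − (-13)·15) + ((-13)·(-9) − (-20)·h)] + 28
       = 7·h + 340 = 410
⇒ h = 10.

10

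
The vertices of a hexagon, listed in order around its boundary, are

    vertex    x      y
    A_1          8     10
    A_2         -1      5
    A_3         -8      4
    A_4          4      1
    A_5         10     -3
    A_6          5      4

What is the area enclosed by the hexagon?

A_1→A_2: (8)(5) − (-1)(10) = 50
A_2→A_3: (-1)(4) − (-8)(5) = 36
A_3→A_4: (-8)(1) − (4)(4) = -24
A_4→A_5: (4)(-3) − (10)(1) = -22
A_5→A_6: (10)(4) − (5)(-3) = 55
A_6→A_1: (5)(10) − (8)(4) = 18
Σ = 113
Area = |Σ|/2 = 56.5.

56.5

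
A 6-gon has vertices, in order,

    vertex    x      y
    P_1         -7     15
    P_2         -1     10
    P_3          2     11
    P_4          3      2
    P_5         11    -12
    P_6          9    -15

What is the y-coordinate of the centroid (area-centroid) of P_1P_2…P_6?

71/150

Apply the surveyor's formula. First the cross-terms c_i = x_i·y_{i+1} − x_{i+1}·y_i:
  -55, -31, -29, -58, -57, 30  ⇒  2A = -200, A = -100.
Then Σ (y_i + y_{i+1})·c_i = -284, so ȳ = -284 / (6·(-100)) = 71/150.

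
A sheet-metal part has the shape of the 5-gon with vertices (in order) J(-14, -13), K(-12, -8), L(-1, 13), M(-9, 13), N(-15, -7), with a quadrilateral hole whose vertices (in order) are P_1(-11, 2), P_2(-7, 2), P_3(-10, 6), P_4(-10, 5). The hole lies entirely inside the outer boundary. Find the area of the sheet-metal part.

118

Outer boundary:
Σ = (-44) + (-164) + (104) + (258) + (97) = 251
Area = |Σ|/2 = 125.5.
Hole:
Apply the shoelace formula: 2A = Σ (x_i·y_{i+1} − x_{i+1}·y_i), indices taken mod 4.
Σ = (-8) + (-22) + (10) + (35) = 15
Area = |Σ|/2 = 7.5.
Net area = 125.5 − 7.5 = 118.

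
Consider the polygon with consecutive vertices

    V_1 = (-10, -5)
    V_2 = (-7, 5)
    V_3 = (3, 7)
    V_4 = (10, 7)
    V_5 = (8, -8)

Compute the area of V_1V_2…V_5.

Apply Gauss's area formula: 2A = Σ (x_i·y_{i+1} − x_{i+1}·y_i), indices taken mod 5.
Cross-terms: -85, -64, -49, -136, -120  ⇒  Σ = -454
Area = |Σ|/2 = 227.

227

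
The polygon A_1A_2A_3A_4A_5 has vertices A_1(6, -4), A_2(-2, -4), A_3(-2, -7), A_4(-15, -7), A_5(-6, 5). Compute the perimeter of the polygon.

54

|A_1A_2| = √((-8)² + (0)²) = √64 = 8
|A_2A_3| = √((0)² + (-3)²) = √9 = 3
|A_3A_4| = √((-13)² + (0)²) = √169 = 13
|A_4A_5| = √((9)² + (12)²) = √225 = 15
|A_5A_1| = √((12)² + (-9)²) = √225 = 15
Perimeter = 8 + 3 + 13 + 15 + 15 = 54.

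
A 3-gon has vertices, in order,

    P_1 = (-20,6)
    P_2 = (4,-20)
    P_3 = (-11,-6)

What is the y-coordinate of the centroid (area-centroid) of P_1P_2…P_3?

Apply the surveyor's formula. First the cross-terms c_i = x_i·y_{i+1} − x_{i+1}·y_i:
  376, -244, -186  ⇒  2A = -54, A = -27.
Then Σ (y_i + y_{i+1})·c_i = 1080, so ȳ = 1080 / (6·(-27)) = -20/3.

-20/3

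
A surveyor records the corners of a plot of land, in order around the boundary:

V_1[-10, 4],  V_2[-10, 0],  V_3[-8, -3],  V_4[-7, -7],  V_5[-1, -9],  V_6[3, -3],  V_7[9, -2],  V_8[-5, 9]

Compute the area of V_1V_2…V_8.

Σ = (40) + (30) + (35) + (56) + (30) + (21) + (71) + (70) = 353
Area = |Σ|/2 = 176.5.

176.5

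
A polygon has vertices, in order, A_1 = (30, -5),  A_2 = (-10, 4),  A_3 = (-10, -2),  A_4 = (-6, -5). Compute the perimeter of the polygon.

|A_1A_2| = √((-40)² + (9)²) = √1681 = 41
|A_2A_3| = √((0)² + (-6)²) = √36 = 6
|A_3A_4| = √((4)² + (-3)²) = √25 = 5
|A_4A_1| = √((36)² + (0)²) = √1296 = 36
Perimeter = 41 + 6 + 5 + 36 = 88.

88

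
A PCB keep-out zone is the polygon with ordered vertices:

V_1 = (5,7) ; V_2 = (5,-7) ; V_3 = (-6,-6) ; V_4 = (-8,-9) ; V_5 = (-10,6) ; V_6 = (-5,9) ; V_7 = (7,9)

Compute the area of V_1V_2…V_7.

219

Σ = (-70) + (-72) + (6) + (-138) + (-60) + (-108) + (4) = -438
Area = |Σ|/2 = 219.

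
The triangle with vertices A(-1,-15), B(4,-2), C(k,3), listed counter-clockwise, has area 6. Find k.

5

Write out the shoelace sum; only the two edges meeting at C involve k:
2·Area = [(4·3 − k·(-2)) + (k·(-15) − (-1)·3)] + 62
       = -13·k + 77 = 12
⇒ k = 5.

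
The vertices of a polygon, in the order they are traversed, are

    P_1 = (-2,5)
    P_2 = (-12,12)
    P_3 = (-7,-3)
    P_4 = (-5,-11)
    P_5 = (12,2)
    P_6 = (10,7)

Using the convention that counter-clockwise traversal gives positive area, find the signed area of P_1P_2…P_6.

234

Apply Gauss's area formula: 2A = Σ (x_i·y_{i+1} − x_{i+1}·y_i), indices taken mod 6.
P_1→P_2: (-2)(12) − (-12)(5) = 36
P_2→P_3: (-12)(-3) − (-7)(12) = 120
P_3→P_4: (-7)(-11) − (-5)(-3) = 62
P_4→P_5: (-5)(2) − (12)(-11) = 122
P_5→P_6: (12)(7) − (10)(2) = 64
P_6→P_1: (10)(5) − (-2)(7) = 64
Σ = 468
Signed area = Σ/2 = 234 (positive ⇒ counter-clockwise traversal).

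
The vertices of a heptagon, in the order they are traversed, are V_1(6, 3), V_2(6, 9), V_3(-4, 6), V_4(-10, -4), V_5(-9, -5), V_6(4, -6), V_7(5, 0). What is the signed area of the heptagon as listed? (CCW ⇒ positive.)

158.5

Apply the shoelace formula: 2A = Σ (x_i·y_{i+1} − x_{i+1}·y_i), indices taken mod 7.
V_1→V_2: (6)(9) − (6)(3) = 36
V_2→V_3: (6)(6) − (-4)(9) = 72
V_3→V_4: (-4)(-4) − (-10)(6) = 76
V_4→V_5: (-10)(-5) − (-9)(-4) = 14
V_5→V_6: (-9)(-6) − (4)(-5) = 74
V_6→V_7: (4)(0) − (5)(-6) = 30
V_7→V_1: (5)(3) − (6)(0) = 15
Σ = 317
Signed area = Σ/2 = 158.5 (positive ⇒ counter-clockwise traversal).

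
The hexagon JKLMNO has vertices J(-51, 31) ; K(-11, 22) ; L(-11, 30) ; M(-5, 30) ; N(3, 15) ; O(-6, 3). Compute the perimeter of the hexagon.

140

|JK| = √((40)² + (-9)²) = √1681 = 41
|KL| = √((0)² + (8)²) = √64 = 8
|LM| = √((6)² + (0)²) = √36 = 6
|MN| = √((8)² + (-15)²) = √289 = 17
|NO| = √((-9)² + (-12)²) = √225 = 15
|OJ| = √((-45)² + (28)²) = √2809 = 53
Perimeter = 41 + 8 + 6 + 17 + 15 + 53 = 140.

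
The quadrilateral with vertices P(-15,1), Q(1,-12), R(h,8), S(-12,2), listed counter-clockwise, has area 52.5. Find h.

The doubled signed area Σ (x_i y_{i+1} − x_{i+1} y_i) is linear in h.
With h=0 it equals 301; the coefficient of h is 14 (from the two edges through R).
So 14·h + 301 = 2·52.5 = 105 ⇒ h = -14.

-14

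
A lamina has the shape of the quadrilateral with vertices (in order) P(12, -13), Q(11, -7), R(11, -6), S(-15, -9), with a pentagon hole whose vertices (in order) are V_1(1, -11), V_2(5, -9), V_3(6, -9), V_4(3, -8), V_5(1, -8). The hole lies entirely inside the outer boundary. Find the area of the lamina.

Outer boundary:
Apply the shoelace formula: 2A = Σ (x_i·y_{i+1} − x_{i+1}·y_i), indices taken mod 4.
P→Q: (12)(-7) − (11)(-13) = 59
Q→R: (11)(-6) − (11)(-7) = 11
R→S: (11)(-9) − (-15)(-6) = -189
S→P: (-15)(-13) − (12)(-9) = 303
Σ = 184
Area = |Σ|/2 = 92.
Hole:
Σ = (46) + (9) + (-21) + (-16) + (-3) = 15
Area = |Σ|/2 = 7.5.
Net area = 92 − 7.5 = 84.5.

84.5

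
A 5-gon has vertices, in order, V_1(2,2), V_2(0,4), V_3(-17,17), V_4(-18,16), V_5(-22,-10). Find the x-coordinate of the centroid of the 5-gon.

Apply the shoelace formula. First the cross-terms c_i = x_i·y_{i+1} − x_{i+1}·y_i:
  8, 68, 34, 532, -24  ⇒  2A = 618, A = 309.
Then Σ (x_i + x_{i+1})·c_i = -23130, so x̄ = -23130 / (6·309) = -1285/103.

-1285/103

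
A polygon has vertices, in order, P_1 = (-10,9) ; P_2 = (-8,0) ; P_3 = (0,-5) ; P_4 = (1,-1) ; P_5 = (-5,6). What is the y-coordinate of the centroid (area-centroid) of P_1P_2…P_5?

Apply the shoelace formula. First the cross-terms c_i = x_i·y_{i+1} − x_{i+1}·y_i:
  72, 40, 5, 1, 15  ⇒  2A = 133, A = 66.5.
Then Σ (y_i + y_{i+1})·c_i = 648, so ȳ = 648 / (6·66.5) = 216/133.

216/133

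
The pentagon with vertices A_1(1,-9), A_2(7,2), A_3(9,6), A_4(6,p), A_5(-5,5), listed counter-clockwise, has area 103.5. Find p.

6

Write out the shoelace sum; only the two edges meeting at A_4 involve p:
2·Area = [(9·p − 6·6) + (6·5 − (-5)·p)] + 129
       = 14·p + 123 = 207
⇒ p = 6.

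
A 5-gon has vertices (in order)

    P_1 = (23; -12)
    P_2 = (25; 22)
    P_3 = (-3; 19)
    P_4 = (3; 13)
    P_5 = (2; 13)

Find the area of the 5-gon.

470.5

P_1→P_2: (23)(22) − (25)(-12) = 806
P_2→P_3: (25)(19) − (-3)(22) = 541
P_3→P_4: (-3)(13) − (3)(19) = -96
P_4→P_5: (3)(13) − (2)(13) = 13
P_5→P_1: (2)(-12) − (23)(13) = -323
Σ = 941
Area = |Σ|/2 = 470.5.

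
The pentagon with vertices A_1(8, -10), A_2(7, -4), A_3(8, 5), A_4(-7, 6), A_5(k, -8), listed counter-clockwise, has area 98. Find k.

7

Write out the shoelace sum; only the two edges meeting at A_5 involve k:
2·Area = [((-7)·(-8) − k·6) + (k·(-10) − 8·(-8))] + 188
       = -16·k + 308 = 196
⇒ k = 7.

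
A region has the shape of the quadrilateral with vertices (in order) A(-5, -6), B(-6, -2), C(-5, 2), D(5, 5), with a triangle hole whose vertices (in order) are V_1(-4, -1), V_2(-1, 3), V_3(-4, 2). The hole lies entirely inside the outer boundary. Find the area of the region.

39.5

Outer boundary:
A→B: (-5)(-2) − (-6)(-6) = -26
B→C: (-6)(2) − (-5)(-2) = -22
C→D: (-5)(5) − (5)(2) = -35
D→A: (5)(-6) − (-5)(5) = -5
Σ = -88
Area = |Σ|/2 = 44.
Hole:
Σ = (-13) + (10) + (12) = 9
Area = |Σ|/2 = 4.5.
Net area = 44 − 4.5 = 39.5.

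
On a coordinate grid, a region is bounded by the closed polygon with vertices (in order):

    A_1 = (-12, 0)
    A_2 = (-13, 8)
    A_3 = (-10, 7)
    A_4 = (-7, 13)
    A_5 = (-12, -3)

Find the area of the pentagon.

Apply Gauss's area formula: 2A = Σ (x_i·y_{i+1} − x_{i+1}·y_i), indices taken mod 5.
A_1→A_2: (-12)(8) − (-13)(0) = -96
A_2→A_3: (-13)(7) − (-10)(8) = -11
A_3→A_4: (-10)(13) − (-7)(7) = -81
A_4→A_5: (-7)(-3) − (-12)(13) = 177
A_5→A_1: (-12)(0) − (-12)(-3) = -36
Σ = -47
Area = |Σ|/2 = 23.5.

23.5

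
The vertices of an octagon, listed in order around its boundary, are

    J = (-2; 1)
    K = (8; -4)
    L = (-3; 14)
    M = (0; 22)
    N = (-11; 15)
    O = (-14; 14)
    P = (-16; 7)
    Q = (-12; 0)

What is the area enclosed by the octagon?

265

J→K: (-2)(-4) − (8)(1) = 0
K→L: (8)(14) − (-3)(-4) = 100
L→M: (-3)(22) − (0)(14) = -66
M→N: (0)(15) − (-11)(22) = 242
N→O: (-11)(14) − (-14)(15) = 56
O→P: (-14)(7) − (-16)(14) = 126
P→Q: (-16)(0) − (-12)(7) = 84
Q→J: (-12)(1) − (-2)(0) = -12
Σ = 530
Area = |Σ|/2 = 265.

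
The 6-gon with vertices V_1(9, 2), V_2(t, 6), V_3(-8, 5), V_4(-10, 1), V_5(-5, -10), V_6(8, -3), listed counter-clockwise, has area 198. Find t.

3

The doubled signed area Σ (x_i y_{i+1} − x_{i+1} y_i) is linear in t.
With t=0 it equals 387; the coefficient of t is 3 (from the two edges through V_2).
So 3·t + 387 = 2·198 = 396 ⇒ t = 3.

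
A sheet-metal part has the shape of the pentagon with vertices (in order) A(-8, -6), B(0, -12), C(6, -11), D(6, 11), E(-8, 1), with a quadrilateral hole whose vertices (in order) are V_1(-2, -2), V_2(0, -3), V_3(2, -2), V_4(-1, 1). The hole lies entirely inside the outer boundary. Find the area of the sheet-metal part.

Outer boundary:
Apply the surveyor's formula: 2A = Σ (x_i·y_{i+1} − x_{i+1}·y_i), indices taken mod 5.
Σ = (96) + (72) + (132) + (94) + (56) = 450
Area = |Σ|/2 = 225.
Hole:
Cross-terms: 6, 6, 0, 4  ⇒  Σ = 16
Area = |Σ|/2 = 8.
Net area = 225 − 8 = 217.

217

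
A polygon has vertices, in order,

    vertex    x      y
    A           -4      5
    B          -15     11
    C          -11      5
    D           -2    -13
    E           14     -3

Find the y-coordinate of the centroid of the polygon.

-103/51

Apply the shoelace (surveyor's) formula. First the cross-terms c_i = x_i·y_{i+1} − x_{i+1}·y_i:
  31, 46, 153, 188, 58  ⇒  2A = 476, A = 238.
Then Σ (y_i + y_{i+1})·c_i = -2884, so ȳ = -2884 / (6·238) = -103/51.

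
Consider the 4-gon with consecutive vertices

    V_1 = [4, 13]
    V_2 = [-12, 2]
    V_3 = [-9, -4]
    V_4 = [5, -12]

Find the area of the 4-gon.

Cross-terms: 164, 66, 128, 113  ⇒  Σ = 471
Area = |Σ|/2 = 235.5.

235.5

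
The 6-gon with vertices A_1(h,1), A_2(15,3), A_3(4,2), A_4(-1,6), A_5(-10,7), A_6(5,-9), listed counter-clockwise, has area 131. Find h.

10

Write out the shoelace sum; only the two edges meeting at A_1 involve h:
2·Area = [(5·1 − h·(-9)) + (h·3 − 15·1)] + 152
       = 12·h + 142 = 262
⇒ h = 10.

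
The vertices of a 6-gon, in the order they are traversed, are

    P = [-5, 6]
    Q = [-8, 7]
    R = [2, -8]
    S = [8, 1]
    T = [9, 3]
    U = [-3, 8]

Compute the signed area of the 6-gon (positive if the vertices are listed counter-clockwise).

123.5

Apply the shoelace (surveyor's) formula: 2A = Σ (x_i·y_{i+1} − x_{i+1}·y_i), indices taken mod 6.
Σ = (13) + (50) + (66) + (15) + (81) + (22) = 247
Signed area = Σ/2 = 123.5 (positive ⇒ counter-clockwise traversal).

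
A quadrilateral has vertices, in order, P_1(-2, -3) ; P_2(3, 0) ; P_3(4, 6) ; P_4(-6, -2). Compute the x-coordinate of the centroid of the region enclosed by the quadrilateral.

Apply Gauss's area formula. First the cross-terms c_i = x_i·y_{i+1} − x_{i+1}·y_i:
  9, 18, 28, 14  ⇒  2A = 69, A = 34.5.
Then Σ (x_i + x_{i+1})·c_i = -33, so x̄ = -33 / (6·34.5) = -11/69.

-11/69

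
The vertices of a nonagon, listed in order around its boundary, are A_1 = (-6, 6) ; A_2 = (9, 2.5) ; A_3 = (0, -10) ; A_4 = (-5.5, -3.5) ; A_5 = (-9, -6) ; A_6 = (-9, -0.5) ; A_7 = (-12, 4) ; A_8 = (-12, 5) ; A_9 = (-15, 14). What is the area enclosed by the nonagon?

Apply the surveyor's formula: 2A = Σ (x_i·y_{i+1} − x_{i+1}·y_i), indices taken mod 9.
A_1→A_2: (-6)(2.5) − (9)(6) = -69
A_2→A_3: (9)(-10) − (0)(2.5) = -90
A_3→A_4: (0)(-3.5) − (-5.5)(-10) = -55
A_4→A_5: (-5.5)(-6) − (-9)(-3.5) = 1.5
A_5→A_6: (-9)(-0.5) − (-9)(-6) = -49.5
A_6→A_7: (-9)(4) − (-12)(-0.5) = -42
A_7→A_8: (-12)(5) − (-12)(4) = -12
A_8→A_9: (-12)(14) − (-15)(5) = -93
A_9→A_1: (-15)(6) − (-6)(14) = -6
Σ = -415
Area = |Σ|/2 = 207.5.

207.5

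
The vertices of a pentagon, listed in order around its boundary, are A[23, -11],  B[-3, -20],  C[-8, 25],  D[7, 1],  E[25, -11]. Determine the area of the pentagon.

Σ = (-493) + (-235) + (-183) + (-102) + (-22) = -1035
Area = |Σ|/2 = 517.5.

517.5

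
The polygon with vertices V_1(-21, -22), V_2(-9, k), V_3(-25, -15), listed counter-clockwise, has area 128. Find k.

21

Write out the shoelace sum; only the two edges meeting at V_2 involve k:
2·Area = [((-21)·k − (-9)·(-22)) + ((-9)·(-15) − (-25)·k)] + 235
       = 4·k + 172 = 256
⇒ k = 21.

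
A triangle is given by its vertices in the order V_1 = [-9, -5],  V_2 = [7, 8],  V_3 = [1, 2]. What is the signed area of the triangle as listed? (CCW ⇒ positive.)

-9

Apply the surveyor's formula: 2A = Σ (x_i·y_{i+1} − x_{i+1}·y_i), indices taken mod 3.
Σ = (-37) + (6) + (13) = -18
Signed area = Σ/2 = -9 (negative ⇒ clockwise traversal).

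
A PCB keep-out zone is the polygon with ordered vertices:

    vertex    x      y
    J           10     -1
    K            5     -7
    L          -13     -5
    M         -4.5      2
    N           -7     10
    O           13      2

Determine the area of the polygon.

Apply Gauss's area formula: 2A = Σ (x_i·y_{i+1} − x_{i+1}·y_i), indices taken mod 6.
Σ = (-65) + (-116) + (-48.5) + (-31) + (-144) + (-33) = -437.5
Area = |Σ|/2 = 218.75.

218.75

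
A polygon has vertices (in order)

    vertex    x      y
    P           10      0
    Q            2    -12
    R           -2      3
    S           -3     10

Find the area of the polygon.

124.5

Apply Gauss's area formula: 2A = Σ (x_i·y_{i+1} − x_{i+1}·y_i), indices taken mod 4.
Cross-terms: -120, -18, -11, -100  ⇒  Σ = -249
Area = |Σ|/2 = 124.5.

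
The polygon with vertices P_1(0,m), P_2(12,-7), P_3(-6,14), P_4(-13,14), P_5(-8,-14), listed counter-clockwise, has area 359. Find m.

Write out the shoelace sum; only the two edges meeting at P_1 involve m:
2·Area = [((-8)·m − 0·(-14)) + (0·(-7) − 12·m)] + 518
       = -20·m + 518 = 718
⇒ m = -10.

-10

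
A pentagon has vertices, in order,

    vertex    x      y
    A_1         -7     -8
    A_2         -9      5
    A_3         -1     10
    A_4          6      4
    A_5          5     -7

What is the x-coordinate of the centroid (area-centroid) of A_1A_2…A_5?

Apply Gauss's area formula. First the cross-terms c_i = x_i·y_{i+1} − x_{i+1}·y_i:
  -107, -85, -64, -62, -89  ⇒  2A = -407, A = -203.5.
Then Σ (x_i + x_{i+1})·c_i = 1738, so x̄ = 1738 / (6·(-203.5)) = -158/111.

-158/111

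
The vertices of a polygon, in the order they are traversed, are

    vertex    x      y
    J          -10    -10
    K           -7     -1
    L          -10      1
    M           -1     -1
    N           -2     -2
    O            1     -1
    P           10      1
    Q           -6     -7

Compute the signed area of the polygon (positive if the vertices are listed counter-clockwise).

Apply the shoelace formula: 2A = Σ (x_i·y_{i+1} − x_{i+1}·y_i), indices taken mod 8.
Σ = (-60) + (-17) + (11) + (0) + (4) + (11) + (-64) + (-10) = -125
Signed area = Σ/2 = -62.5 (negative ⇒ clockwise traversal).

-62.5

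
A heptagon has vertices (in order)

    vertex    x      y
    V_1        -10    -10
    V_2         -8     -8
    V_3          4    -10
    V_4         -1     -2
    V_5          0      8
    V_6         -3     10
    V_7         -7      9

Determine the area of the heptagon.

Cross-terms: 0, 112, -18, -8, 24, 43, 160  ⇒  Σ = 313
Area = |Σ|/2 = 156.5.

156.5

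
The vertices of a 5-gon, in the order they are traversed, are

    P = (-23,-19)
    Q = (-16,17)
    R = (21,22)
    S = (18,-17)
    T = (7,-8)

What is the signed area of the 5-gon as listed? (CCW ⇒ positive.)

-1249.5

Σ = (-695) + (-709) + (-753) + (-25) + (-317) = -2499
Signed area = Σ/2 = -1249.5 (negative ⇒ clockwise traversal).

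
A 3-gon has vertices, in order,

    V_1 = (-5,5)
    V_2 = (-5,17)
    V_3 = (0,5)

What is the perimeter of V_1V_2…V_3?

30

|V_1V_2| = √((0)² + (12)²) = √144 = 12
|V_2V_3| = √((5)² + (-12)²) = √169 = 13
|V_3V_1| = √((-5)² + (0)²) = √25 = 5
Perimeter = 12 + 13 + 5 = 30.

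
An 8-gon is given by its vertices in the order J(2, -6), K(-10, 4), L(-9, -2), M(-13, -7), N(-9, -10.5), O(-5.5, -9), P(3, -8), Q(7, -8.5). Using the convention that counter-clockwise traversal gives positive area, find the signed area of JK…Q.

107.125

Apply the surveyor's formula: 2A = Σ (x_i·y_{i+1} − x_{i+1}·y_i), indices taken mod 8.
Σ = (-52) + (56) + (37) + (73.5) + (23.25) + (71) + (30.5) + (-25) = 214.25
Signed area = Σ/2 = 107.125 (positive ⇒ counter-clockwise traversal).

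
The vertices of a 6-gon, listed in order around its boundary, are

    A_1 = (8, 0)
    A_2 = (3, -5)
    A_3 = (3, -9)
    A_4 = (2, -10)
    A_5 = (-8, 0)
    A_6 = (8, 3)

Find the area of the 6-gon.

96

Σ = (-40) + (-12) + (-12) + (-80) + (-24) + (-24) = -192
Area = |Σ|/2 = 96.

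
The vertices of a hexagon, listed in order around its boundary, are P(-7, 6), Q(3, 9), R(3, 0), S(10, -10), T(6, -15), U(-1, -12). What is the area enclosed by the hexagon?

P→Q: (-7)(9) − (3)(6) = -81
Q→R: (3)(0) − (3)(9) = -27
R→S: (3)(-10) − (10)(0) = -30
S→T: (10)(-15) − (6)(-10) = -90
T→U: (6)(-12) − (-1)(-15) = -87
U→P: (-1)(6) − (-7)(-12) = -90
Σ = -405
Area = |Σ|/2 = 202.5.

202.5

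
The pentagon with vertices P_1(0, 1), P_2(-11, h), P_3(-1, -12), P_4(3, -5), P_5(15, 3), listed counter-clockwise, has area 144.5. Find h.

6

The doubled signed area Σ (x_i y_{i+1} − x_{i+1} y_i) is linear in h.
With h=0 it equals 283; the coefficient of h is 1 (from the two edges through P_2).
So 1·h + 283 = 2·144.5 = 289 ⇒ h = 6.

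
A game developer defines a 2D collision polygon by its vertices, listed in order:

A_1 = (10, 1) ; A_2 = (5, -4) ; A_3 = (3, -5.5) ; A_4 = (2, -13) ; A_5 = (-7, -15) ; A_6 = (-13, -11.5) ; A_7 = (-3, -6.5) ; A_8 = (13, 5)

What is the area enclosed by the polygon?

120.75

Apply Gauss's area formula: 2A = Σ (x_i·y_{i+1} − x_{i+1}·y_i), indices taken mod 8.
Σ = (-45) + (-15.5) + (-28) + (-121) + (-114.5) + (50) + (69.5) + (-37) = -241.5
Area = |Σ|/2 = 120.75.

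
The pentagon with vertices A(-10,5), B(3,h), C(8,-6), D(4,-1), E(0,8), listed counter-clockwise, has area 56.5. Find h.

Write out the shoelace sum; only the two edges meeting at B involve h:
2·Area = [((-10)·h − 3·5) + (3·(-6) − 8·h)] + 128
       = -18·h + 95 = 113
⇒ h = -1.

-1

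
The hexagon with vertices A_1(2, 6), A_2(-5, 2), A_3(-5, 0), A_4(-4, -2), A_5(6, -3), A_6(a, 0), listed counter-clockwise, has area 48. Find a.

2

The doubled signed area Σ (x_i y_{i+1} − x_{i+1} y_i) is linear in a.
With a=0 it equals 78; the coefficient of a is 9 (from the two edges through A_6).
So 9·a + 78 = 2·48 = 96 ⇒ a = 2.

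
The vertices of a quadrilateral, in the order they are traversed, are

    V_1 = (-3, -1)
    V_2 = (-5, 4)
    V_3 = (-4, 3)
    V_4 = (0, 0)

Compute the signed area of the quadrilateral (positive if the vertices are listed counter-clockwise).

-8

Apply the shoelace formula: 2A = Σ (x_i·y_{i+1} − x_{i+1}·y_i), indices taken mod 4.
V_1→V_2: (-3)(4) − (-5)(-1) = -17
V_2→V_3: (-5)(3) − (-4)(4) = 1
V_3→V_4: (-4)(0) − (0)(3) = 0
V_4→V_1: (0)(-1) − (-3)(0) = 0
Σ = -16
Signed area = Σ/2 = -8 (negative ⇒ clockwise traversal).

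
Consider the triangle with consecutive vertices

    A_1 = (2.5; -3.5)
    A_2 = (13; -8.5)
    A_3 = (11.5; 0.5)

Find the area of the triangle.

Apply Gauss's area formula: 2A = Σ (x_i·y_{i+1} − x_{i+1}·y_i), indices taken mod 3.
Cross-terms: 24.25, 104.25, -41.5  ⇒  Σ = 87
Area = |Σ|/2 = 43.5.

43.5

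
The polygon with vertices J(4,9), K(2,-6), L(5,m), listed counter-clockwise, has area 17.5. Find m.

-1

The doubled signed area Σ (x_i y_{i+1} − x_{i+1} y_i) is linear in m.
With m=0 it equals 33; the coefficient of m is -2 (from the two edges through L).
So -2·m + 33 = 2·17.5 = 35 ⇒ m = -1.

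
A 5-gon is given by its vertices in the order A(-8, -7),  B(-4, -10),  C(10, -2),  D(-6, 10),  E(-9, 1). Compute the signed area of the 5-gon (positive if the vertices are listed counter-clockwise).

Apply the surveyor's formula: 2A = Σ (x_i·y_{i+1} − x_{i+1}·y_i), indices taken mod 5.
A→B: (-8)(-10) − (-4)(-7) = 52
B→C: (-4)(-2) − (10)(-10) = 108
C→D: (10)(10) − (-6)(-2) = 88
D→E: (-6)(1) − (-9)(10) = 84
E→A: (-9)(-7) − (-8)(1) = 71
Σ = 403
Signed area = Σ/2 = 201.5 (positive ⇒ counter-clockwise traversal).

201.5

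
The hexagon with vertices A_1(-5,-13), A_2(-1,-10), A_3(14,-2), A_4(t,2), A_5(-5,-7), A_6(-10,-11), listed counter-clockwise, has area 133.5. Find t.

Write out the shoelace sum; only the two edges meeting at A_4 involve t:
2·Area = [(14·2 − t·(-2)) + (t·(-7) − (-5)·2)] + 239
       = -5·t + 277 = 267
⇒ t = 2.

2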